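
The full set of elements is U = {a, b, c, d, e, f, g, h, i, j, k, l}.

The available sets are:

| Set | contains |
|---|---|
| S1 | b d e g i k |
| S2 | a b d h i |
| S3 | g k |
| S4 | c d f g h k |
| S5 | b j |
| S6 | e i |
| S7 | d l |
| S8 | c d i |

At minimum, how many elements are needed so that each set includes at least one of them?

4

Take T = {i, j, k, l}. Each listed set contains at least one of these, so T is a hitting set of size 4.
The sets S3, S5, S6, S7 are pairwise disjoint, so any hitting set needs a separate element for each — at least 4. Hence 4 is optimal.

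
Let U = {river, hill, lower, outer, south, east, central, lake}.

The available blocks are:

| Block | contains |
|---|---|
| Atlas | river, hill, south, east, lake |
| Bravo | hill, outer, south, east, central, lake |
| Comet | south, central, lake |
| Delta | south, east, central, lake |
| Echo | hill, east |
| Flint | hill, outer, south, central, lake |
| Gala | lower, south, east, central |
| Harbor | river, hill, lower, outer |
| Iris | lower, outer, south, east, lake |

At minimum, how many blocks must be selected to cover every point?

2

Delta and Harbor together: Delta ∪ Harbor = {river, hill, lower, outer, south, east, central, lake} — every point is covered.
No single block has all 8 points (the largest, Bravo, has 6), so 2 is optimal.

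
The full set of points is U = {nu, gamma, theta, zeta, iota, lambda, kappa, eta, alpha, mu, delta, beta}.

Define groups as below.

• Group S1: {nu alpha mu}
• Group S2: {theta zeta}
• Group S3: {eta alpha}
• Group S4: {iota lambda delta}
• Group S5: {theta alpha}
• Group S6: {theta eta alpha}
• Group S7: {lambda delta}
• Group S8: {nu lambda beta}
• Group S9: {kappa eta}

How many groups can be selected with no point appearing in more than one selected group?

4

S1, S2, S7, S9 are pairwise disjoint (S1={nu,alpha,mu}; S2={theta,zeta}; S7={lambda,delta}; S9={kappa,eta}).
Every remaining group overlaps one of these, and no 5 of the listed groups are pairwise disjoint, so 4 is the maximum.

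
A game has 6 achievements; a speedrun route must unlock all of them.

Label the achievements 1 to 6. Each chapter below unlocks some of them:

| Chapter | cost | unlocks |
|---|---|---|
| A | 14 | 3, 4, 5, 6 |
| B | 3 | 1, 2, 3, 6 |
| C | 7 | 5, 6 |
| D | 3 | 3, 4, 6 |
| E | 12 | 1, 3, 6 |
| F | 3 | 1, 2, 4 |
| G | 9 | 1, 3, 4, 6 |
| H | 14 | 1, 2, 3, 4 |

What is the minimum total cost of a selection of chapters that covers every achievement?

B, C, F together cover every achievement (B ∪ C ∪ F = {1, 2, 3, 4, 5, 6}); total cost 3 + 7 + 3 = 13.
No covering selection has total cost below 13.

13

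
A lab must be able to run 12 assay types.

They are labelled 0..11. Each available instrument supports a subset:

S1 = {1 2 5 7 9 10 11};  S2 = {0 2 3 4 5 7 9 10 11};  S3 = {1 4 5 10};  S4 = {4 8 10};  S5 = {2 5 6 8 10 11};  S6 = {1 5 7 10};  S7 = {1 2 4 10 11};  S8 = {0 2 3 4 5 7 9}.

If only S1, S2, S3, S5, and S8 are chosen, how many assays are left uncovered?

Union of S1, S2, S3, S5, S8 = {0, 1, 2, 3, 4, 5, 6, 7, 8, 9, 10, 11} — that's every assay, so 0 are uncovered.

0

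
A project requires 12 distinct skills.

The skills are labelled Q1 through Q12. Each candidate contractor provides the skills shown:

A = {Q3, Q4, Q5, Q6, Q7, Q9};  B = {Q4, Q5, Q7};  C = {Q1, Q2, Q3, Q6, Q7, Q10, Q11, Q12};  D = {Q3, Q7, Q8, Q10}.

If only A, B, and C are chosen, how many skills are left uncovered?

Union of A, B, C = {Q1, Q2, Q3, Q4, Q5, Q6, Q7, Q9, Q10, Q11, Q12}.
Not covered: Q8 — 1 skill.

1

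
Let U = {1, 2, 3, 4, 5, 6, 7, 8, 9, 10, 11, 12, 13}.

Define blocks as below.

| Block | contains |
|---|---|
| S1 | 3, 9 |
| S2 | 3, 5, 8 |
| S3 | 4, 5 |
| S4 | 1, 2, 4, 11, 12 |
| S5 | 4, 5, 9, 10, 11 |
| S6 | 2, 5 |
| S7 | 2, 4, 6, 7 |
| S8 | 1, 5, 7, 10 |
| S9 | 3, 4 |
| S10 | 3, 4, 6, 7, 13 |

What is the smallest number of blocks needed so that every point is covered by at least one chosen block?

S2 and S4 and S5 and S10 together: S2 ∪ S4 ∪ S5 ∪ S10 = {1, 2, 3, 4, 5, 6, 7, 8, 9, 10, 11, 12, 13} — every point is covered.
No 3 of the 10 blocks cover everything (all 120 combinations miss at least one point), so 4 is optimal.

4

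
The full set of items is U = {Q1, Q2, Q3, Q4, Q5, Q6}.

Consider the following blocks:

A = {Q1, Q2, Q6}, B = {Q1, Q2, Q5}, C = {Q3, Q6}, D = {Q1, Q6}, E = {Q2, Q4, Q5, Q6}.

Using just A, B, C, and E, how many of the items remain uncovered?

0

Union of A, B, C, E = {Q1, Q2, Q3, Q4, Q5, Q6} — that's every item, so 0 are uncovered.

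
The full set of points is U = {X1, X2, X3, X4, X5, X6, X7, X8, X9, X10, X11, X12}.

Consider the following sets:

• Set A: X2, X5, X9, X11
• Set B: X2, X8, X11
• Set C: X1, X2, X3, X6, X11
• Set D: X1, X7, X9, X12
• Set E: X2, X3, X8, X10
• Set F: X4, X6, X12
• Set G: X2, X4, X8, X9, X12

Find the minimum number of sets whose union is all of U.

4

A, D, E, and F cover everything between them: the union {X1, X2, X3, X4, X5, X6, X7, X8, X9, X10, X11, X12} is all of U.
Only A contains X5, so A is forced; the remaining 8 points need at least 3 more sets (each remaining set adds at most 3) — so at least 4 sets are needed, and 4 is optimal.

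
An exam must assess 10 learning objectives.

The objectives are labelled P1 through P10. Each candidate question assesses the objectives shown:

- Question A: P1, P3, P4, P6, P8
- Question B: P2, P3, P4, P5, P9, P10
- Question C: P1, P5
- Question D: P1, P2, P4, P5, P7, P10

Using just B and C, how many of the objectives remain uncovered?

3

Union of B, C = {P1, P2, P3, P4, P5, P9, P10}.
Not covered: P6, P7, P8 — 3 objectives.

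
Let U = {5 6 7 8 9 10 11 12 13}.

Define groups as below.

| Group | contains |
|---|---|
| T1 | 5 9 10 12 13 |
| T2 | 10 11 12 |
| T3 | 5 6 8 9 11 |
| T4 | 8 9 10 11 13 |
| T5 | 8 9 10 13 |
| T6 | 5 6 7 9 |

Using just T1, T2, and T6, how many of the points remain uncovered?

1

Union of T1, T2, T6 = {5, 6, 7, 9, 10, 11, 12, 13}.
Not covered: 8 — 1 point.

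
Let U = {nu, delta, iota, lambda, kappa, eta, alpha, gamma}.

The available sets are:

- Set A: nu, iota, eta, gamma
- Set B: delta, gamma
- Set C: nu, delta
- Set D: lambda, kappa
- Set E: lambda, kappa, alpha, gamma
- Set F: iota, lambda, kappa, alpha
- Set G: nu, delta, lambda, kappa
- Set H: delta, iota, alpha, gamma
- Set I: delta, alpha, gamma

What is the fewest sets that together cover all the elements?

3

A and E and H together: A ∪ E ∪ H = {nu, delta, iota, lambda, kappa, eta, alpha, gamma} — every element is covered.
Only A contains eta, so A is forced; the remaining 4 elements need at least 2 more sets (each remaining set adds at most 3) — so at least 3 sets are needed, and 3 is optimal.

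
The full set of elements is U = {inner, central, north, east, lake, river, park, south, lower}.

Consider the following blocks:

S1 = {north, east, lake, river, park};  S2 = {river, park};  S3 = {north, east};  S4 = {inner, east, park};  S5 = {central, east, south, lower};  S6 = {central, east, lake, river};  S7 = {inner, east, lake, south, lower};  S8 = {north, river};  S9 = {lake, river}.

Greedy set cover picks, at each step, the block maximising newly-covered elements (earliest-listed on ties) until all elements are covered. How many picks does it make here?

Greedy: pick S1 (covers 5 new) → pick S5 (covers 3 new) → pick S4 (covers 1 new). Total picks: 3.

3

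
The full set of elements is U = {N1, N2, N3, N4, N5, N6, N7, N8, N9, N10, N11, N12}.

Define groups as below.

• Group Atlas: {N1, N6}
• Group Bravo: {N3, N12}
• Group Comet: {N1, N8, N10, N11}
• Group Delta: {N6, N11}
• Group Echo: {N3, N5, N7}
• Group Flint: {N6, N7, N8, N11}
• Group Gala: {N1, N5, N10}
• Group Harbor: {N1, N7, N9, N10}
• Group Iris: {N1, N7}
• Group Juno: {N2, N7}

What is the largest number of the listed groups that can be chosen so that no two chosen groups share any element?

4

Bravo, Delta, Gala, Juno are pairwise disjoint (Bravo={N3,N12}; Delta={N6,N11}; Gala={N1,N5,N10}; Juno={N2,N7}).
Every remaining group overlaps one of these, and no 5 of the listed groups are pairwise disjoint, so 4 is the maximum.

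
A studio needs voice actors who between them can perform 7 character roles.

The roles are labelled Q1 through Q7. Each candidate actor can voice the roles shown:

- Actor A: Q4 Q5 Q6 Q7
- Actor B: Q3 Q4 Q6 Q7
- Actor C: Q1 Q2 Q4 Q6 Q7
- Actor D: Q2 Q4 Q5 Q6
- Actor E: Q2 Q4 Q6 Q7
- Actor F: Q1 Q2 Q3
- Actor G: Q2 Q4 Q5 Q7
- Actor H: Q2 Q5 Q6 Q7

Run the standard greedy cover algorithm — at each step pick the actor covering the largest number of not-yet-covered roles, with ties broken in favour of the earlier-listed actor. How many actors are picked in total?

3

Greedy: pick C (covers 5 new) → pick A (covers 1 new) → pick B (covers 1 new). Total picks: 3.
(The true minimum cover uses only 2 actors, so greedy is not optimal here.)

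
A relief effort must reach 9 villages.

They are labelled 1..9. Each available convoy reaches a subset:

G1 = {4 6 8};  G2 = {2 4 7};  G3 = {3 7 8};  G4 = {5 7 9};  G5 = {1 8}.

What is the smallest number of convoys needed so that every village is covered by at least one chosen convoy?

5

G1 and G2 and G3 and G4 and G5 together: G1 ∪ G2 ∪ G3 ∪ G4 ∪ G5 = {1, 2, 3, 4, 5, 6, 7, 8, 9} — every village is covered.
No 4 of the 5 convoys cover everything (all 5 combinations miss at least one village), so 5 is optimal.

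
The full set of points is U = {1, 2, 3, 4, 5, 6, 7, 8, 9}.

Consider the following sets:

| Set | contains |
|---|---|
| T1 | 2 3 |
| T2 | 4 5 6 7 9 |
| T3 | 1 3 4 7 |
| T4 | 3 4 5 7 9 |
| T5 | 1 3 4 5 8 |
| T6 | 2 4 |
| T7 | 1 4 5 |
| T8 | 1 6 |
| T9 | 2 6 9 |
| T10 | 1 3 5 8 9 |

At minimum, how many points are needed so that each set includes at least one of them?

H = {1, 2, 4} meets every set (each contains at least one member of H), and |H| = 3.
No choice of 2 points meets every set, so 3 is the minimum.

3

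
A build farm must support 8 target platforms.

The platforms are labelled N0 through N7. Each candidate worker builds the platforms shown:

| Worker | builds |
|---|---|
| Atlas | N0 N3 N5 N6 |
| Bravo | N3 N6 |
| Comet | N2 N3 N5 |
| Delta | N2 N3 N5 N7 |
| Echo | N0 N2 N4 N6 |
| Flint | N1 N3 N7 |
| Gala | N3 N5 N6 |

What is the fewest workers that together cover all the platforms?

3

Take {Atlas, Echo, Flint}. Their union is {N0, N1, N2, N3, N4, N5, N6, N7}, which is all 8 platforms.
Only Flint contains N1, so Flint is forced; the remaining 5 platforms need at least 2 more workers (each remaining worker adds at most 4) — so at least 3 workers are needed, and 3 is optimal.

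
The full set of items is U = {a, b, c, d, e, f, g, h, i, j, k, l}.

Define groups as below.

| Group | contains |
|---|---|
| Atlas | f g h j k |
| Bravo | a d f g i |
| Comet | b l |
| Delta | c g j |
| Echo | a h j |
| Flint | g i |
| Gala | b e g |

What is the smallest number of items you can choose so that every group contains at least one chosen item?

3

T = {b, i, j} meets every group (each contains at least one member of T), and |T| = 3.
The groups Comet, Echo, Flint are pairwise disjoint, so any hitting set needs a separate item for each — at least 3. Hence 3 is optimal.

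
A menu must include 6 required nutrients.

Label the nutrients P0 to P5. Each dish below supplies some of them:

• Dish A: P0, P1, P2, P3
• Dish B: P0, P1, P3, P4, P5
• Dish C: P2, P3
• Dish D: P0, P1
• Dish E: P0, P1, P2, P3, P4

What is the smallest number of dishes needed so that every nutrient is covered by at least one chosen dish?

Take {B, E}. Their union is {P0, P1, P2, P3, P4, P5}, which is all 6 nutrients.
No single dish has all 6 nutrients (the largest, B, has 5), so 2 is optimal.

2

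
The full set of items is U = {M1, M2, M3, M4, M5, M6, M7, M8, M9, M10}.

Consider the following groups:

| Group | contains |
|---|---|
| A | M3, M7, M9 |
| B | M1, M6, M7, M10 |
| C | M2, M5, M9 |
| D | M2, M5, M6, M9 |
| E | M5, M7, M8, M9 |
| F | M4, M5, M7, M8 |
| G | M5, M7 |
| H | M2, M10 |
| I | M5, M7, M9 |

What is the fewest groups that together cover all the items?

A and B and D and F together: A ∪ B ∪ D ∪ F = {M1, M2, M3, M4, M5, M6, M7, M8, M9, M10} — every item is covered.
Only A contains M3, so A is forced; the remaining 7 items need at least 3 more groups (each remaining group adds at most 3) — so at least 4 groups are needed, and 4 is optimal.

4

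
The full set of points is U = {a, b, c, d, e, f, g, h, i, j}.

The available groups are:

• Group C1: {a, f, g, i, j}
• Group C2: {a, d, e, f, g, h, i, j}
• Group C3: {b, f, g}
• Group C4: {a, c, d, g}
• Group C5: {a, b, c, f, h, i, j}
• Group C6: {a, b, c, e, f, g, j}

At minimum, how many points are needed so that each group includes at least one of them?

Take T = {f, g}. Each listed group contains at least one of these, so T is a hitting set of size 2.
No single point lies in every group, so at least 2 are needed and 2 is optimal.

2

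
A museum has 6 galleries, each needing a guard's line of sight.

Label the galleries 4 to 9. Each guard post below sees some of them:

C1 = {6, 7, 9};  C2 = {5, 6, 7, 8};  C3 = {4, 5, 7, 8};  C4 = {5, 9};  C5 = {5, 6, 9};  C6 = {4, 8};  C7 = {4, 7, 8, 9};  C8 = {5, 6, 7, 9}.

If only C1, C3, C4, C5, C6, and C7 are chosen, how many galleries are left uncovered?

0

Union of C1, C3, C4, C5, C6, C7 = {4, 5, 6, 7, 8, 9} — that's every gallery, so 0 are uncovered.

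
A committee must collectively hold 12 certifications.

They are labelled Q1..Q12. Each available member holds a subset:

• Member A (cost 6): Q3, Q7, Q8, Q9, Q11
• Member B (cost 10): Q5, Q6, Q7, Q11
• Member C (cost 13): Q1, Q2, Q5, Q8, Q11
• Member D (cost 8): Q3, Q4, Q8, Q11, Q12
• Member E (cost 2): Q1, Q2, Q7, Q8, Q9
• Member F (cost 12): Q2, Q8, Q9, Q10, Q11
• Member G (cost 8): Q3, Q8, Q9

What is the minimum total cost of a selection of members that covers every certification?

B, D, E, F together cover every certification (B ∪ D ∪ E ∪ F = {Q1, Q2, Q3, Q4, Q5, Q6, Q7, Q8, Q9, Q10, Q11, Q12}); total cost 10 + 8 + 2 + 12 = 32.
No covering selection has total cost below 32.

32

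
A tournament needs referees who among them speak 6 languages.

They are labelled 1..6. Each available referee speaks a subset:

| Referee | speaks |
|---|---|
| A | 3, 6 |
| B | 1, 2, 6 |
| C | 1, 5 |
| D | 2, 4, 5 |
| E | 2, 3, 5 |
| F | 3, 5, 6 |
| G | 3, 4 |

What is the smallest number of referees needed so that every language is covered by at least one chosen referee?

3

A and B and D together: A ∪ B ∪ D = {1, 2, 3, 4, 5, 6} — every language is covered.
No 2 of the 7 referees cover everything (all 21 combinations miss at least one language), so 3 is optimal.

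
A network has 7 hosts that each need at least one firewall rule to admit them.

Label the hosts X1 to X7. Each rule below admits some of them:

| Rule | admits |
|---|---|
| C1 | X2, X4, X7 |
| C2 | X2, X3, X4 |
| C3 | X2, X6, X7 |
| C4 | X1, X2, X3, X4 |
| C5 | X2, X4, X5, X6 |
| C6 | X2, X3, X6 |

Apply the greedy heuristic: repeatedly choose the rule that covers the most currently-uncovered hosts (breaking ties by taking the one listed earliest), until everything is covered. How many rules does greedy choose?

Greedy: pick C4 (covers 4 new) → pick C3 (covers 2 new) → pick C5 (covers 1 new). Total picks: 3.

3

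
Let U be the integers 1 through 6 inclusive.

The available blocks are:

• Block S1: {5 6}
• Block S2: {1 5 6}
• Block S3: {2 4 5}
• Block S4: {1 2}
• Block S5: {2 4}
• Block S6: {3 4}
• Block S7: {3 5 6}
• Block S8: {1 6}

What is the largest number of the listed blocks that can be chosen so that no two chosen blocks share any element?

S1, S4, S6 are pairwise disjoint (S1={5,6}; S4={1,2}; S6={3,4}).
Every remaining block overlaps one of these, and no 4 of the listed blocks are pairwise disjoint, so 3 is the maximum.

3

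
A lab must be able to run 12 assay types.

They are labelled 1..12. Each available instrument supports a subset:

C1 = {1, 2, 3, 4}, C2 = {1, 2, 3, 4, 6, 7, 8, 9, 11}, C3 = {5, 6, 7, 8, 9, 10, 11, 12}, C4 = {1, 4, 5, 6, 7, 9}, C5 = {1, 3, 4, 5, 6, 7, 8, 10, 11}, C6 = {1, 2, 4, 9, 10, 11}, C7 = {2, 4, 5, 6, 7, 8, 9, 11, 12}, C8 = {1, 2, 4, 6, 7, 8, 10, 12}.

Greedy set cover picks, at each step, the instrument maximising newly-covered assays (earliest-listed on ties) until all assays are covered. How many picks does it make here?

2

Greedy: pick C2 (covers 9 new) → pick C3 (covers 3 new). Total picks: 2.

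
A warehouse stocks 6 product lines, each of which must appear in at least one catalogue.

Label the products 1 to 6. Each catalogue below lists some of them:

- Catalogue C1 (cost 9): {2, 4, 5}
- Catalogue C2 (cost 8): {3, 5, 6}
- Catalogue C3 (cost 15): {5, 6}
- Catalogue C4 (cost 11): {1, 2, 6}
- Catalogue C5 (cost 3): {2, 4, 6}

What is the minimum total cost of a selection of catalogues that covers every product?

22

C2, C4, C5 together cover every product (C2 ∪ C4 ∪ C5 = {1, 2, 3, 4, 5, 6}); total cost 8 + 11 + 3 = 22.
No covering selection has total cost below 22.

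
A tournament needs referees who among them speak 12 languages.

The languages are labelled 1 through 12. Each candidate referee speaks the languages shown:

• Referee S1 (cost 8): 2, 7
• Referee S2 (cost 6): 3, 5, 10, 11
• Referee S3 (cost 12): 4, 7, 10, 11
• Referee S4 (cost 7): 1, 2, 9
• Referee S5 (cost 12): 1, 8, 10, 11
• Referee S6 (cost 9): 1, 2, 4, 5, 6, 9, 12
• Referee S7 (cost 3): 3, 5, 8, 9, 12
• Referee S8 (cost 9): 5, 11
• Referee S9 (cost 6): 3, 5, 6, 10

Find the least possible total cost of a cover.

S3, S6, S7 together cover every language (S3 ∪ S6 ∪ S7 = {1, 2, 3, 4, 5, 6, 7, 8, 9, 10, 11, 12}); total cost 12 + 9 + 3 = 24.
The greedy pick S7, S6, S2, S1 costs 26; no covering selection beats 24.

24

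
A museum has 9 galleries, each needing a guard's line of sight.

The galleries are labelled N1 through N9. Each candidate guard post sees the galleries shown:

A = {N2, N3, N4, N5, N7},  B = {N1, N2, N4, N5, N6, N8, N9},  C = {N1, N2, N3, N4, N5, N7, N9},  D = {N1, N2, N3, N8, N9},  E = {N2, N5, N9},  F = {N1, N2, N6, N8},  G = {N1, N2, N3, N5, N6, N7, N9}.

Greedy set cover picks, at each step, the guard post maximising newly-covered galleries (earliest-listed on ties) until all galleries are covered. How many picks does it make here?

2

Greedy: pick B (covers 7 new) → pick A (covers 2 new). Total picks: 2.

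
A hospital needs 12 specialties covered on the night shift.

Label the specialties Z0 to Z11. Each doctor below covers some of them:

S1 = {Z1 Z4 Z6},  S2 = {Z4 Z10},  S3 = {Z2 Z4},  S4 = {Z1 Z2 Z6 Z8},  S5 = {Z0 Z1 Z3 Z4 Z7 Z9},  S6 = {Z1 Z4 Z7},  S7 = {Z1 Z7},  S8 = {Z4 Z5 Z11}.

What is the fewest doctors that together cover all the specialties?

4

S2 and S4 and S5 and S8 together: S2 ∪ S4 ∪ S5 ∪ S8 = {Z0, Z1, Z2, Z3, Z4, Z5, Z6, Z7, Z8, Z9, Z10, Z11} — every specialty is covered.
No 3 of the 8 doctors cover everything (all 56 combinations miss at least one specialty), so 4 is optimal.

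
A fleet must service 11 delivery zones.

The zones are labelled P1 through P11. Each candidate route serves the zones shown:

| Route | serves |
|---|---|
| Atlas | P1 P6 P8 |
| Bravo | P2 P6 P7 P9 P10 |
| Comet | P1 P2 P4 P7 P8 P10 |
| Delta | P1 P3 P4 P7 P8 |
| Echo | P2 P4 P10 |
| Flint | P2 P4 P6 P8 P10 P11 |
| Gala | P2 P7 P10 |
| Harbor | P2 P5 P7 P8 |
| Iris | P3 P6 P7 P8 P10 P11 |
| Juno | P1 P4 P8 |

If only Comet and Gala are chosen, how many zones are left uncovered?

Union of Comet, Gala = {P1, P2, P4, P7, P8, P10}.
Not covered: P3, P5, P6, P9, P11 — 5 zones.

5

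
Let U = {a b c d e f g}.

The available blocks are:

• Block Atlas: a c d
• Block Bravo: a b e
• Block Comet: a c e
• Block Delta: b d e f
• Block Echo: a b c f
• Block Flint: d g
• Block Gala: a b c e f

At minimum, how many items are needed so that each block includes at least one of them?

H = {a, d} meets every block (each contains at least one member of H), and |H| = 2.
The blocks Echo, Flint are pairwise disjoint, so any hitting set needs a separate item for each — at least 2. Hence 2 is optimal.

2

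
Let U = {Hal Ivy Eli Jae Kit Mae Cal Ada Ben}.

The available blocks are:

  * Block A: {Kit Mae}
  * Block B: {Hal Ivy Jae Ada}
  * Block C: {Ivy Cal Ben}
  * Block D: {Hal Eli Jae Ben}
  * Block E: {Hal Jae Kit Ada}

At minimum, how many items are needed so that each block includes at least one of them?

H = {Hal, Ivy, Mae} meets every block (each contains at least one member of H), and |H| = 3.
No choice of 2 items meets every block, so 3 is the minimum.

3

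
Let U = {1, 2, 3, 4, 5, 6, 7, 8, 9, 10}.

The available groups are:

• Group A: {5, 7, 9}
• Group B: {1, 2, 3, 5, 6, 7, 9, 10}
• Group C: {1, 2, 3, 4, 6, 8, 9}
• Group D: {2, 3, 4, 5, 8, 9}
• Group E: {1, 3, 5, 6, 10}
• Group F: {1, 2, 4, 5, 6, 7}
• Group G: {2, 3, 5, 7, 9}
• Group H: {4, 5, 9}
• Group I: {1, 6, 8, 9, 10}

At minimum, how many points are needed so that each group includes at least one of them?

Take T = {5, 9}. Each listed group contains at least one of these, so T is a hitting set of size 2.
No single point lies in every group, so at least 2 are needed and 2 is optimal.

2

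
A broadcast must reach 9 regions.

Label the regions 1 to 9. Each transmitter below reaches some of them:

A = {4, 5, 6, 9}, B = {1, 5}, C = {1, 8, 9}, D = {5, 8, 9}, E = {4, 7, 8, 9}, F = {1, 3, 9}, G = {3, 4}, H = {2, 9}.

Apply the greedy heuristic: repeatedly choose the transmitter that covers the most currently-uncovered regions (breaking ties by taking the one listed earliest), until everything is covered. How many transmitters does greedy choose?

5

Greedy: pick A (covers 4 new) → pick C (covers 2 new) → pick E (covers 1 new) → pick F (covers 1 new) → pick H (covers 1 new). Total picks: 5.
(The true minimum cover uses only 4 transmitters, so greedy is not optimal here.)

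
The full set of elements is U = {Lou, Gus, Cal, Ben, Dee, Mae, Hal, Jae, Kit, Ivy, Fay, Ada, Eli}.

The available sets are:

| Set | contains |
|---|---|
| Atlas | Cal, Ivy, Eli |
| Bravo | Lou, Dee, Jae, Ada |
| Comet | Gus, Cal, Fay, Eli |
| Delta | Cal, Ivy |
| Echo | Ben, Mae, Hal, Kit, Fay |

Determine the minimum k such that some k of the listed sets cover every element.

Atlas and Bravo and Comet and Echo together: Atlas ∪ Bravo ∪ Comet ∪ Echo = {Lou, Gus, Cal, Ben, Dee, Mae, Hal, Jae, Kit, Ivy, Fay, Ada, Eli} — every element is covered.
Only Comet contains Gus, so Comet is forced; the remaining 9 elements need at least 3 more sets (each remaining set adds at most 4) — so at least 4 sets are needed, and 4 is optimal.

4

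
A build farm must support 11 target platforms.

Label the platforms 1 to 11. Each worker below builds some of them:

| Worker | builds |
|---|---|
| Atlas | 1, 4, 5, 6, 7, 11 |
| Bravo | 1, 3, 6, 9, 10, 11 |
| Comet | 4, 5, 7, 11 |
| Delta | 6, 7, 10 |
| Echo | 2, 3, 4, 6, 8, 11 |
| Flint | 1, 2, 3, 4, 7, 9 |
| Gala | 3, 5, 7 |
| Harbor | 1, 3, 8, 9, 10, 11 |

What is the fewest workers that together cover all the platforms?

Take {Atlas, Echo, Harbor}. Their union is {1, 2, 3, 4, 5, 6, 7, 8, 9, 10, 11}, which is all 11 platforms.
No 2 of the 8 workers cover everything (all 28 combinations miss at least one platform), so 3 is optimal.

3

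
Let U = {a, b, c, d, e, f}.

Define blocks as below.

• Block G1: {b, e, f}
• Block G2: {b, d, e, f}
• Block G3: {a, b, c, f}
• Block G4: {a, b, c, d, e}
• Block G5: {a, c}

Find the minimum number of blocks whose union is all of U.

G1 and G4 together: G1 ∪ G4 = {a, b, c, d, e, f} — every point is covered.
No single block has all 6 points (the largest, G4, has 5), so 2 is optimal.

2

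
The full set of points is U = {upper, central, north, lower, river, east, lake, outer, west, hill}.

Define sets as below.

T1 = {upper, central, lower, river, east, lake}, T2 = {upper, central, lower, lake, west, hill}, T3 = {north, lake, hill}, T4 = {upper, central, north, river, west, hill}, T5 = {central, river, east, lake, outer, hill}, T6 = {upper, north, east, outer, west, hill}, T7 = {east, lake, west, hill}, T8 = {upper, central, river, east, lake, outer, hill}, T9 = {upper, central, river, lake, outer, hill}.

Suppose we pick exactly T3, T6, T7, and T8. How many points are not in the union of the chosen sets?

1

Union of T3, T6, T7, T8 = {upper, central, north, river, east, lake, outer, west, hill}.
Not covered: lower — 1 point.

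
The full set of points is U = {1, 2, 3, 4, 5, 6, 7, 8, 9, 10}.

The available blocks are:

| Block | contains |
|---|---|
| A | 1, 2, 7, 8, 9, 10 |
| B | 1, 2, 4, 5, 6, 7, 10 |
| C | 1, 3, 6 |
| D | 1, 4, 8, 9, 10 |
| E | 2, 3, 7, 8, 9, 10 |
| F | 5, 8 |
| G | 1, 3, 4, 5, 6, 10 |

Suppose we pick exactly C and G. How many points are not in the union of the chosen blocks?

Union of C, G = {1, 3, 4, 5, 6, 10}.
Not covered: 2, 7, 8, 9 — 4 points.

4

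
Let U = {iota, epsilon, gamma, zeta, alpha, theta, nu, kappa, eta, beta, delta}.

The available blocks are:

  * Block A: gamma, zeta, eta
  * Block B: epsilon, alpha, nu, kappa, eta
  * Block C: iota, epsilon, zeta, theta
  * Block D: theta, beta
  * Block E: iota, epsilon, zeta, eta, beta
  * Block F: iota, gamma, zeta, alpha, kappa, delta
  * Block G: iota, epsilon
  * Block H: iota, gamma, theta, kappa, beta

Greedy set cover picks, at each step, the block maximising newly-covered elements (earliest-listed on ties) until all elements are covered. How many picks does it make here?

3

Greedy: pick F (covers 6 new) → pick B (covers 3 new) → pick D (covers 2 new). Total picks: 3.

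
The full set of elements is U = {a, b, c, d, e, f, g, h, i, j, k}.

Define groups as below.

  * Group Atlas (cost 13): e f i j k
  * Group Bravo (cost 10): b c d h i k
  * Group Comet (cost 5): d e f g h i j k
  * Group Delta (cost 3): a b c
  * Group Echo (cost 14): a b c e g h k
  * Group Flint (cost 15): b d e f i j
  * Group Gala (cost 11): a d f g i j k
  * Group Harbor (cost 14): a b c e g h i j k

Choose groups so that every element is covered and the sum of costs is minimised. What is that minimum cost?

8

Comet, Delta together cover every element (Comet ∪ Delta = {a, b, c, d, e, f, g, h, i, j, k}); total cost 5 + 3 = 8.
No covering selection has total cost below 8.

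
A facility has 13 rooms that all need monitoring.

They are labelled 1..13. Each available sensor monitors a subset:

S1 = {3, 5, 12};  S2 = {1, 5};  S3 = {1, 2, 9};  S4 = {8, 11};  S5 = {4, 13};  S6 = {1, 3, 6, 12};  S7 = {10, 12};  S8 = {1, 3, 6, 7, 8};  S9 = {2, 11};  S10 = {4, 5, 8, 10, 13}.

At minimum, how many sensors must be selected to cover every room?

5

Take {S3, S6, S8, S9, S10}. Their union is {1, 2, 3, 4, 5, 6, 7, 8, 9, 10, 11, 12, 13}, which is all 13 rooms.
No 4 of the 10 sensors cover everything (all 210 combinations miss at least one room), so 5 is optimal.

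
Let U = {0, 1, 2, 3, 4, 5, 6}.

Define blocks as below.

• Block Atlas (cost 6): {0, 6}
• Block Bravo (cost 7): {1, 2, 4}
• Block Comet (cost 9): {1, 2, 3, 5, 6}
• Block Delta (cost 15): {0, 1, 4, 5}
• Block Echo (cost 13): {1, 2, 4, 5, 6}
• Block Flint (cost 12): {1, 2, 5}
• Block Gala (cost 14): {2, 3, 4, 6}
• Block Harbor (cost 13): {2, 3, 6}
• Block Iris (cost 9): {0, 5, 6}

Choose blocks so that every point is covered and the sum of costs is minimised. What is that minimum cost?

22

Atlas, Bravo, Comet together cover every point (Atlas ∪ Bravo ∪ Comet = {0, 1, 2, 3, 4, 5, 6}); total cost 6 + 7 + 9 = 22.
No covering selection has total cost below 22.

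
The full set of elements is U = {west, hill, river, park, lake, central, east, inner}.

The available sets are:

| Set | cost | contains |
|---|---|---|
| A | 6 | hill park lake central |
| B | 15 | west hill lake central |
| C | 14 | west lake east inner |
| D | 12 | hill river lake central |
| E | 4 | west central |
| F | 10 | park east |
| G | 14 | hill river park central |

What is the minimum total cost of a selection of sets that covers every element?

28

C, G together cover every element (C ∪ G = {west, hill, river, park, lake, central, east, inner}); total cost 14 + 14 = 28.
The greedy pick A, E, C, D costs 36; no covering selection beats 28.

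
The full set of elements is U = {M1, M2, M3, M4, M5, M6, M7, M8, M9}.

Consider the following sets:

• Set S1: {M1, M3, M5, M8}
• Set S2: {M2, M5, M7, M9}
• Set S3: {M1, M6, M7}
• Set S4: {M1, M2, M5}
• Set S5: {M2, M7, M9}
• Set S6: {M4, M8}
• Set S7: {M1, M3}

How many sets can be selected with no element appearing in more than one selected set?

S2, S6, S7 are pairwise disjoint (S2={M2,M5,M7,M9}; S6={M4,M8}; S7={M1,M3}).
Every remaining set overlaps one of these, and no 4 of the listed sets are pairwise disjoint, so 3 is the maximum.

3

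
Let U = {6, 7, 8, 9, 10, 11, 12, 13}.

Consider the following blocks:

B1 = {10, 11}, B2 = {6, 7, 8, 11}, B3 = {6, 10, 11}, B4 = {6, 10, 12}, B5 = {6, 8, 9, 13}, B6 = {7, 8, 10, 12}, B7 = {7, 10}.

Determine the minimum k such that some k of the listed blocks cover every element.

3

B2 and B5 and B6 together: B2 ∪ B5 ∪ B6 = {6, 7, 8, 9, 10, 11, 12, 13} — every element is covered.
Only B5 contains 9, so B5 is forced; the remaining 4 elements need at least 2 more blocks (each remaining block adds at most 3) — so at least 3 blocks are needed, and 3 is optimal.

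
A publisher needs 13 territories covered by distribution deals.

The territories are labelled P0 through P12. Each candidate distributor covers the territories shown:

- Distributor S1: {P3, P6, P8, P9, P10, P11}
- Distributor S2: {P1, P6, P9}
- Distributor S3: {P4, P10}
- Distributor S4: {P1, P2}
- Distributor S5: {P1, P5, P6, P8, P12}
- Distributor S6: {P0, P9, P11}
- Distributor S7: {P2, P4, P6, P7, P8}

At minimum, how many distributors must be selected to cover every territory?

4

Take {S1, S5, S6, S7}. Their union is {P0, P1, P2, P3, P4, P5, P6, P7, P8, P9, P10, P11, P12}, which is all 13 territories.
Only S1 contains P3, so S1 is forced; the remaining 7 territories need at least 3 more distributors (each remaining distributor adds at most 3) — so at least 4 distributors are needed, and 4 is optimal.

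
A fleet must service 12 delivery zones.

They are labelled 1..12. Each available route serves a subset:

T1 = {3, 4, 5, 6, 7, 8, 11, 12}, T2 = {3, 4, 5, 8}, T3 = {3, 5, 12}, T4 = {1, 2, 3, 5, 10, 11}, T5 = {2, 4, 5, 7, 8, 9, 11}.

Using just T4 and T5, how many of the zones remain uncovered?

Union of T4, T5 = {1, 2, 3, 4, 5, 7, 8, 9, 10, 11}.
Not covered: 6, 12 — 2 zones.

2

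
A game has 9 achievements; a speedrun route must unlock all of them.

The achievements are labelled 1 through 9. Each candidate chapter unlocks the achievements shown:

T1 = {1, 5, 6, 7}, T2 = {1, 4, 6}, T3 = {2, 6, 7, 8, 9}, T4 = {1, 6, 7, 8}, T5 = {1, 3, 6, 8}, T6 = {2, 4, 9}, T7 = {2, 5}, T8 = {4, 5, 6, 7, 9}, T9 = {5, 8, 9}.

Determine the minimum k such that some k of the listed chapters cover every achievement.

3

Take {T5, T6, T8}. Their union is {1, 2, 3, 4, 5, 6, 7, 8, 9}, which is all 9 achievements.
Only T5 contains 3, so T5 is forced; the remaining 5 achievements need at least 2 more chapters (each remaining chapter adds at most 4) — so at least 3 chapters are needed, and 3 is optimal.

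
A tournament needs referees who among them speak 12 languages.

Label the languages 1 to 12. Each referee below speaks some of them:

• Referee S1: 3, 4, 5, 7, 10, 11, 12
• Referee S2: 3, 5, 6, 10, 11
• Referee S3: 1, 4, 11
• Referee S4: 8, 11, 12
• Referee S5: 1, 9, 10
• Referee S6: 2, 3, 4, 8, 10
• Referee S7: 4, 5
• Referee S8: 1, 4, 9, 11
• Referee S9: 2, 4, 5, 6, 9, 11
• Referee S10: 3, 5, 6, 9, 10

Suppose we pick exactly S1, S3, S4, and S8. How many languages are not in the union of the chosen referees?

Union of S1, S3, S4, S8 = {1, 3, 4, 5, 7, 8, 9, 10, 11, 12}.
Not covered: 2, 6 — 2 languages.

2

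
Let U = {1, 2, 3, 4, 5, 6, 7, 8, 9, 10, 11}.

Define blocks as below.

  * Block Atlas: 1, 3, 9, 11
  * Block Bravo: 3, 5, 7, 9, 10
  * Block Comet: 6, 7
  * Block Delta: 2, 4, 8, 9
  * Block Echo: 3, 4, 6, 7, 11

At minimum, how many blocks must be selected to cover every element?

Atlas and Bravo and Delta and Echo together: Atlas ∪ Bravo ∪ Delta ∪ Echo = {1, 2, 3, 4, 5, 6, 7, 8, 9, 10, 11} — every element is covered.
Only Atlas contains 1, so Atlas is forced; the remaining 7 elements need at least 3 more blocks (each remaining block adds at most 3) — so at least 4 blocks are needed, and 4 is optimal.

4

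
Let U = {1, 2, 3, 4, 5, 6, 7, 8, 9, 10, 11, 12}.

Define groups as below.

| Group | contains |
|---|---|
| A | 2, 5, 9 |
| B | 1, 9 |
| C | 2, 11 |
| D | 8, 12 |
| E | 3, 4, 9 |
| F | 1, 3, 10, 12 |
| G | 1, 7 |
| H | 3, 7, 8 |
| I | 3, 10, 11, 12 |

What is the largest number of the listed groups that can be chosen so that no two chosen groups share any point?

4

C, D, E, G are pairwise disjoint (C={2,11}; D={8,12}; E={3,4,9}; G={1,7}).
Every remaining group overlaps one of these, and no 5 of the listed groups are pairwise disjoint, so 4 is the maximum.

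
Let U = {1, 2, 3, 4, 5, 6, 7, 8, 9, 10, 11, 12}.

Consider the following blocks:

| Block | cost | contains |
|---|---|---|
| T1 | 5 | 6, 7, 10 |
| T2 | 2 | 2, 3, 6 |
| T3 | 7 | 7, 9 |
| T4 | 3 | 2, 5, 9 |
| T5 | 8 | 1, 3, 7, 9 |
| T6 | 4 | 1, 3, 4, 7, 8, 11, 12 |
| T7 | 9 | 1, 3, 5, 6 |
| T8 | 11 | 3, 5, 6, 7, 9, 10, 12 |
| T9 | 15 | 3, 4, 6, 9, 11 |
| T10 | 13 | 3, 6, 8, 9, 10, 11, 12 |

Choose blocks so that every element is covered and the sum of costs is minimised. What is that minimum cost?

T1, T4, T6 together cover every element (T1 ∪ T4 ∪ T6 = {1, 2, 3, 4, 5, 6, 7, 8, 9, 10, 11, 12}); total cost 5 + 3 + 4 = 12.
The greedy pick T6, T2, T4, T1 costs 14; no covering selection beats 12.

12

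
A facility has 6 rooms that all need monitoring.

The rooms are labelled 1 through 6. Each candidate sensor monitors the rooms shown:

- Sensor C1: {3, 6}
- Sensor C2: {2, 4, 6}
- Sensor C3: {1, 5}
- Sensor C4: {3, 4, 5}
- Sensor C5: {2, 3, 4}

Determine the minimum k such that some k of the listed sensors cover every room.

3

Take {C2, C3, C4}. Their union is {1, 2, 3, 4, 5, 6}, which is all 6 rooms.
Only C3 contains 1, so C3 is forced; the remaining 4 rooms need at least 2 more sensors (each remaining sensor adds at most 3) — so at least 3 sensors are needed, and 3 is optimal.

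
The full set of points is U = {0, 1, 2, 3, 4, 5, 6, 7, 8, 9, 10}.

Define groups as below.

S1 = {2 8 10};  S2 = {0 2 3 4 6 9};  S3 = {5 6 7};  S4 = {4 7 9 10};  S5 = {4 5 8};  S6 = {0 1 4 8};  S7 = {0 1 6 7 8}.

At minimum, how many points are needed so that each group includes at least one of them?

The 3 points {2, 4, 6} hit every group.
No choice of 2 points meets every group, so 3 is the minimum.

3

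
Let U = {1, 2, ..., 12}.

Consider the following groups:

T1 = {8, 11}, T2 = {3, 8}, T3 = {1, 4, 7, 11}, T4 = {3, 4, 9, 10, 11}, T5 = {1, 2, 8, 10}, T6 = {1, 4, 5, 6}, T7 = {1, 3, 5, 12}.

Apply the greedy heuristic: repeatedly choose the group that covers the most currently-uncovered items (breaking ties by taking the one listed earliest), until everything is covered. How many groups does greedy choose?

Greedy: pick T4 (covers 5 new) → pick T5 (covers 3 new) → pick T6 (covers 2 new) → pick T3 (covers 1 new) → pick T7 (covers 1 new). Total picks: 5.

5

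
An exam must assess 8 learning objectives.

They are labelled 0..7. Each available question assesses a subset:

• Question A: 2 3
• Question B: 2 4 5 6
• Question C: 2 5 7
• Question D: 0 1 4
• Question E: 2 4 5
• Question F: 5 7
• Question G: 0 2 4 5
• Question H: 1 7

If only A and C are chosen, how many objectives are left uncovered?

4

Union of A, C = {2, 3, 5, 7}.
Not covered: 0, 1, 4, 6 — 4 objectives.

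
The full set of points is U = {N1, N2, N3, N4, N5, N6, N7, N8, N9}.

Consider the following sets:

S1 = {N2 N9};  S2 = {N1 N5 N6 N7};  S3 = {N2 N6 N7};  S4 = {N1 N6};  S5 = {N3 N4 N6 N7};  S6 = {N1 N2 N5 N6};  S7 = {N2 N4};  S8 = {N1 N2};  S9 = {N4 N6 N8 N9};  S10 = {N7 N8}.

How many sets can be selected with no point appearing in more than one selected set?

3

S4, S7, S10 are pairwise disjoint (S4={N1,N6}; S7={N2,N4}; S10={N7,N8}).
Every remaining set overlaps one of these, and no 4 of the listed sets are pairwise disjoint, so 3 is the maximum.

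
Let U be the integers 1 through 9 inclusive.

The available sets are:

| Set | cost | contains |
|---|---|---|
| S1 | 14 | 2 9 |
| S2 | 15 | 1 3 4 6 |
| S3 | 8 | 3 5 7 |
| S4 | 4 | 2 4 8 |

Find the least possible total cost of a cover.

41

S1, S2, S3, S4 together cover every point (S1 ∪ S2 ∪ S3 ∪ S4 = {1, 2, 3, 4, 5, 6, 7, 8, 9}); total cost 14 + 15 + 8 + 4 = 41.
No covering selection has total cost below 41.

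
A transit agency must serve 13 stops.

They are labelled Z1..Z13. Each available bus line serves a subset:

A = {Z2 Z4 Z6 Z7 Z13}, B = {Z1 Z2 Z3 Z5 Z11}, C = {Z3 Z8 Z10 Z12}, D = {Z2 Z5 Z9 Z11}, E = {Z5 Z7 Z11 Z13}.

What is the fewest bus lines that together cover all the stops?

4

A and B and C and D together: A ∪ B ∪ C ∪ D = {Z1, Z2, Z3, Z4, Z5, Z6, Z7, Z8, Z9, Z10, Z11, Z12, Z13} — every stop is covered.
Only D contains Z9, so D is forced; the remaining 9 stops need at least 3 more bus lines (each remaining bus line adds at most 4) — so at least 4 bus lines are needed, and 4 is optimal.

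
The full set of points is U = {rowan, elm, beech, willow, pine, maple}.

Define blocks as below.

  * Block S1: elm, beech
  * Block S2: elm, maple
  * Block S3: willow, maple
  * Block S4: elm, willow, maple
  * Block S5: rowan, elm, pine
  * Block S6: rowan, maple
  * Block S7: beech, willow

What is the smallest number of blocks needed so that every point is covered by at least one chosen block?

S5 and S6 and S7 together: S5 ∪ S6 ∪ S7 = {rowan, elm, beech, willow, pine, maple} — every point is covered.
Only S5 contains pine, so S5 is forced; the remaining 3 points need at least 2 more blocks (each remaining block adds at most 2) — so at least 3 blocks are needed, and 3 is optimal.

3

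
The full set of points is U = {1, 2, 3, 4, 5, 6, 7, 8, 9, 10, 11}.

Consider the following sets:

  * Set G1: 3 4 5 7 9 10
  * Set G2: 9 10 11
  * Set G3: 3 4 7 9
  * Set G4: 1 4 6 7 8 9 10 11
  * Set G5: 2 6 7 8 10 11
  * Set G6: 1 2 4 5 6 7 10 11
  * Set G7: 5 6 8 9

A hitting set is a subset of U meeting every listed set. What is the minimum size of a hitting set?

2

H = {2, 9} meets every set (each contains at least one member of H), and |H| = 2.
No single point lies in every set, so at least 2 are needed and 2 is optimal.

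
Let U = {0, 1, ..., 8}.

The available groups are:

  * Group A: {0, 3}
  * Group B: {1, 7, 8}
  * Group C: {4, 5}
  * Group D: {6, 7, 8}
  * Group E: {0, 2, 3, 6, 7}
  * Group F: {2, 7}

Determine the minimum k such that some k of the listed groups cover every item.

3

B, C, and E cover everything between them: the union {0, 1, 2, 3, 4, 5, 6, 7, 8} is all of U.
Only B contains 1, so B is forced; the remaining 6 items need at least 2 more groups (each remaining group adds at most 4) — so at least 3 groups are needed, and 3 is optimal.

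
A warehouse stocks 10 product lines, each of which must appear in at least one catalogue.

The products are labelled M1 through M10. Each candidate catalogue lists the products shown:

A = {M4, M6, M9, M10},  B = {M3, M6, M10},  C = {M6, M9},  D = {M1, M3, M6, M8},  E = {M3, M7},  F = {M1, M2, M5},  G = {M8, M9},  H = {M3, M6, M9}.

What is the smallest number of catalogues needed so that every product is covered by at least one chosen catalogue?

Take {A, D, E, F}. Their union is {M1, M2, M3, M4, M5, M6, M7, M8, M9, M10}, which is all 10 products.
No 3 of the 8 catalogues cover everything (all 56 combinations miss at least one product), so 4 is optimal.

4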